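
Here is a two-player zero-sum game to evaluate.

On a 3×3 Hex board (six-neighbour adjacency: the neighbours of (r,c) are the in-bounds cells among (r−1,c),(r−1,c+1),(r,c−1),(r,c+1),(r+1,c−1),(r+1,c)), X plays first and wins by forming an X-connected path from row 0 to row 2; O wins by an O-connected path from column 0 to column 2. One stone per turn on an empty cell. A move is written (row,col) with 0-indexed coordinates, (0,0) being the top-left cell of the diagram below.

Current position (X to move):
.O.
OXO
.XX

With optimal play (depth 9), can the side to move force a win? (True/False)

[.O./OXO/.XX] X move#1: (0,0):-1/XO./OXO/.XX, (0,2):+1/.OX/OXO/.XX*, (2,0):-1/.O./OXO/XXX
[.OX/OXO/.XX] end (terminal -1, O#2); searched .O./OXO/.XX to 9

X winning at [.O./OXO/.XX]: True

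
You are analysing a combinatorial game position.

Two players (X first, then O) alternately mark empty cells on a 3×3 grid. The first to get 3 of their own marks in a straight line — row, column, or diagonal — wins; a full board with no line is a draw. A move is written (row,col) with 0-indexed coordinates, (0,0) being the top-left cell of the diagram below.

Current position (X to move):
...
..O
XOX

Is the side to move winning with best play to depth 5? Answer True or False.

[.../..O/XOX] X move#1: (0,0):+1/X../..O/XOX*, (0,1):+0/.X./..O/XOX, (0,2):-1/..X/..O/XOX, (1,0):+0/.../X.O/XOX, (1,1):+1/.../.XO/XOX
[X../..O/XOX] O move#2: (0,1):-1/XO./..O/XOX*, (0,2):-1/X.O/..O/XOX, (1,0):-1/X../O.O/XOX, (1,1):-1/X../.OO/XOX
[XO./..O/XOX] X move#3: (0,2):-1/XOX/..O/XOX, (1,0):+1/XO./X.O/XOX*, (1,1):+1/XO./.XO/XOX
[XO./X.O/XOX] end (terminal -1, O#4); searched .../..O/XOX to 5

X winning at [.../..O/XOX]: True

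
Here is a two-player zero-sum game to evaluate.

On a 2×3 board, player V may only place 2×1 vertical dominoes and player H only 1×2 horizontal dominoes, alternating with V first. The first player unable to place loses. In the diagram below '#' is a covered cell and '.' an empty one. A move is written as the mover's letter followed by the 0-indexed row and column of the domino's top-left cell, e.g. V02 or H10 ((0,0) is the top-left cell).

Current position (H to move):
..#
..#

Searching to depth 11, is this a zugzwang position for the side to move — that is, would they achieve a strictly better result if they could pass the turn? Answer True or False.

ply 1, H at ..#/..# | H00=+1→###/..#*; H10=+1→..#/###
ply 2: ###/..# is terminal -1 (V); from ..#/..# depth 11
suppose H passes — search the same position with V to move:
pass> ply 1, V at ..#/..# | V00=+1→#.#/#.#*; V01=+1→.##/.##
pass> ply 2: #.#/#.# is terminal -1 (H); from ..#/..# depth 11
for H: play +1, pass -1

zugzwang(..#/..#, H) = False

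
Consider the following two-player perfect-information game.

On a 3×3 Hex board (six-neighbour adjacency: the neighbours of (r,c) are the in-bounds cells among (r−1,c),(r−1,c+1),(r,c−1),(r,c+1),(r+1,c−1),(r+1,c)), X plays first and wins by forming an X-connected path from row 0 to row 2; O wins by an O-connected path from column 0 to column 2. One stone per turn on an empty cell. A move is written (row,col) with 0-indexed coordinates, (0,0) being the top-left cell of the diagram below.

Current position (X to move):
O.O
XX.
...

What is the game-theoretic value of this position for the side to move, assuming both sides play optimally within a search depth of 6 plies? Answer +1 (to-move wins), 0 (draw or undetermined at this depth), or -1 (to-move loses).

ply 1, X at O.O/XX./... | (0,1)=+1→OXO/XX./...*; (1,2)=-1→O.O/XXX/...; (2,0)=-1→O.O/XX./X..; (2,1)=-1→O.O/XX./.X.; (2,2)=-1→O.O/XX./..X
ply 2, O at OXO/XX./... | (1,2)=-1→OXO/XXO/...*; (2,0)=-1→OXO/XX./O..; (2,1)=-1→OXO/XX./.O.; (2,2)=-1→OXO/XX./..O
ply 3, X at OXO/XXO/... | (2,0)=+1→OXO/XXO/X..*; (2,1)=+1→OXO/XXO/.X.; (2,2)=+1→OXO/XXO/..X
ply 4: OXO/XXO/X.. is terminal -1 (O); from O.O/XX./... depth 6

value(O.O/XX./..., X) = +1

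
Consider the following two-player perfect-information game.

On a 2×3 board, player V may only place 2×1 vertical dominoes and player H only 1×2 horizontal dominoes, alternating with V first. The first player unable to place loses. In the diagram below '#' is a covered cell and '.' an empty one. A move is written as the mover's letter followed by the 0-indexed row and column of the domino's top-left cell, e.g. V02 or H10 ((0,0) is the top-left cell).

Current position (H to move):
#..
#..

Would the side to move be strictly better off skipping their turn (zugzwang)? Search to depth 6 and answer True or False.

zugzwang(#../#.., H) = False

[#../#..] H move#1: H01:+1/###/#..*, H11:+1/#../###
[###/#..] end (terminal -1, V#2); searched #../#.. to 6
suppose H passes — search the same position with V to move:
pass> [#../#..] V move#1: V01:+1/##./##.*, V02:+1/#.#/#.#
pass> [##./##.] end (terminal -1, H#2); searched #../#.. to 6
for H: play +1, pass -1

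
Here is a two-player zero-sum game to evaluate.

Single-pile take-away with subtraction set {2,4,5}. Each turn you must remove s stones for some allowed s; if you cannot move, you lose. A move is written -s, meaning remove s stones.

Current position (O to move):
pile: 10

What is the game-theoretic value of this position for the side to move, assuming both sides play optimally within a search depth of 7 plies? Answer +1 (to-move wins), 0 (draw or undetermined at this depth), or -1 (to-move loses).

p1 O@[10]: -2[8]+1* -4[6]-1 -5[5]-1
p2 X@[8]: -2[6]-1* -4[4]-1 -5[3]-1
p3 O@[6]: -2[4]-1 -4[2]-1 -5[1]+1*
p4 X@[1] terminal -1; root [10] d7

value(10, O) = +1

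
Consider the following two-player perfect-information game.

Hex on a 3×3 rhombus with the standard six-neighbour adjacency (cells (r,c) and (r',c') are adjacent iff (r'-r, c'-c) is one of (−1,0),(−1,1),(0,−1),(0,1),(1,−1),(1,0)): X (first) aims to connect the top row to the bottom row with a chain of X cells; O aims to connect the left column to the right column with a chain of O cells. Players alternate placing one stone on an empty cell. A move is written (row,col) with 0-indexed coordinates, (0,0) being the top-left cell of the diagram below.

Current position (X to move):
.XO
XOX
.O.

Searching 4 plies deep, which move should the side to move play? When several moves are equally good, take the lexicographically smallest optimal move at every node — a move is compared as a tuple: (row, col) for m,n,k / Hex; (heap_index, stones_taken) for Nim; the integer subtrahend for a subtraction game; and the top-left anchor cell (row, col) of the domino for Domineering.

ply 1, X at .XO/XOX/.O. | (0,0)=-1→XXO/XOX/.O.; (2,0)=+1→.XO/XOX/XO.*; (2,2)=-1→.XO/XOX/.OX
ply 2: .XO/XOX/XO. is terminal -1 (O); from .XO/XOX/.O. depth 4

X's best at [.XO/XOX/.O.]: (2,0)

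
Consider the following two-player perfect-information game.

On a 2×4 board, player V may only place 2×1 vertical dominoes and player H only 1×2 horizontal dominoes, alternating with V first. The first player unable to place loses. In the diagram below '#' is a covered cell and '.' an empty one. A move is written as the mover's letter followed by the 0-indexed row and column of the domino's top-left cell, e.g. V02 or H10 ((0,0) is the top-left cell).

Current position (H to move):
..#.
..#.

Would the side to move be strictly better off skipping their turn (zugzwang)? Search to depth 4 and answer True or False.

[..#./..#.] H move#1: H00:+1/###./..#.*, H10:+1/..#./###.
[###./..#.] V move#2: V03:-1/####/..##*
[####/..##] H move#3: H10:+1/####/####*
[####/####] end (terminal -1, V#4); searched ..#./..#. to 4
pass branch (V moves first from the same position):
  | [..#./..#.] V move#1: V00:+1/#.#./#.#.*, V01:+1/.##./.##., V03:-1/..##/..##
  | [#.#./#.#.] end (terminal -1, H#2); searched ..#./..#. to 4
H moving scores +1; H passing scores -1

zugzwang(..#./..#., H) = False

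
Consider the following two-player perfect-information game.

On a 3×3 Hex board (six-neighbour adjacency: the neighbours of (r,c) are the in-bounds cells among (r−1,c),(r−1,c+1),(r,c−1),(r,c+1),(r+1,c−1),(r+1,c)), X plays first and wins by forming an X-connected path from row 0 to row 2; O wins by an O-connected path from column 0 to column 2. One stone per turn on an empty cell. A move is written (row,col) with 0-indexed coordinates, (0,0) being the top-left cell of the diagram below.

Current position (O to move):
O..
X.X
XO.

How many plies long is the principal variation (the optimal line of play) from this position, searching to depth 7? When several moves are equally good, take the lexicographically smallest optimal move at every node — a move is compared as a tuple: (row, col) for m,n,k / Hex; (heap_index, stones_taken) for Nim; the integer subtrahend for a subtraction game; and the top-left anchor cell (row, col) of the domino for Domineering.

PV length from [O../X.X/XO.]: 4 plies

ply 1, O at O../X.X/XO. | (0,1)=-1→OO./X.X/XO.*; (0,2)=-1→O.O/X.X/XO.; (1,1)=-1→O../XOX/XO.; (2,2)=-1→O../X.X/XOO
ply 2, X at OO./X.X/XO. | (0,2)=+1→OOX/X.X/XO.*; (1,1)=-1→OO./XXX/XO.; (2,2)=-1→OO./X.X/XOX
ply 3, O at OOX/X.X/XO. | (1,1)=-1→OOX/XOX/XO.*; (2,2)=-1→OOX/X.X/XOO
ply 4, X at OOX/XOX/XO. | (2,2)=+1→OOX/XOX/XOX*
ply 5: OOX/XOX/XOX is terminal -1 (O); from O../X.X/XO. depth 7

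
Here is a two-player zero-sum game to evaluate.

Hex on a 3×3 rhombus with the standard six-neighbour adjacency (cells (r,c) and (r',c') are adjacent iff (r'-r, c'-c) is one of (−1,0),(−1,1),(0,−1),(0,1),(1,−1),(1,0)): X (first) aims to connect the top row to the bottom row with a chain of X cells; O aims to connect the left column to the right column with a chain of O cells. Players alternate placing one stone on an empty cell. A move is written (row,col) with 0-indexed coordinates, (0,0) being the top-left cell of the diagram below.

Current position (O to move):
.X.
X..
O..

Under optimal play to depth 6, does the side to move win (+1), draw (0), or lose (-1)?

[.X./X../O..] O move#1: (0,0):-1/OX./X../O.., (0,2):+1/.XO/X../O..*, (1,1):+1/.X./XO./O.., (1,2):+1/.X./X.O/O.., (2,1):+1/.X./X../OO., (2,2):+1/.X./X../O.O
[.XO/X../O..] X move#2: (0,0):-1/XXO/X../O..*, (1,1):-1/.XO/XX./O.., (1,2):-1/.XO/X.X/O.., (2,1):-1/.XO/X../OX., (2,2):-1/.XO/X../O.X
[XXO/X../O..] O move#3: (1,1):+1/XXO/XO./O..*, (1,2):+1/XXO/X.O/O.., (2,1):+1/XXO/X../OO., (2,2):+1/XXO/X../O.O
[XXO/XO./O..] end (terminal -1, X#4); searched .X./X../O.. to 6

value(.X./X../O.., O) = +1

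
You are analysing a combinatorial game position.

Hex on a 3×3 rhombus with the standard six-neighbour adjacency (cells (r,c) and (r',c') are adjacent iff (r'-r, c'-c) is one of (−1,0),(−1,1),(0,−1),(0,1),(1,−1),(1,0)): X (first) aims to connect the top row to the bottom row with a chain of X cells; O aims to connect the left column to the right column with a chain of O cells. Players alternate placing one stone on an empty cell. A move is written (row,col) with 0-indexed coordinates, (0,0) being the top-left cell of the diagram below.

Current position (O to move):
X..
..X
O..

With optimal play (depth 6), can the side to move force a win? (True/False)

O winning at [X../..X/O..]: False

p1 O@[X../..X/O..]: (0,1)[XO./..X/O..]-1* (0,2)[X.O/..X/O..]-1 (1,0)[X../O.X/O..]-1 (1,1)[X../.OX/O..]-1 (2,1)[X../..X/OO.]-1 (2,2)[X../..X/O.O]-1
p2 X@[XO./..X/O..]: (0,2)[XOX/..X/O..]+1* (1,0)[XO./X.X/O..]+1 (1,1)[XO./.XX/O..]+1 (2,1)[XO./..X/OX.]-1 (2,2)[XO./..X/O.X]-1
p3 O@[XOX/..X/O..]: (1,0)[XOX/O.X/O..]-1* (1,1)[XOX/.OX/O..]-1 (2,1)[XOX/..X/OO.]-1 (2,2)[XOX/..X/O.O]-1
p4 X@[XOX/O.X/O..]: (1,1)[XOX/OXX/O..]+1* (2,1)[XOX/O.X/OX.]+1 (2,2)[XOX/O.X/O.X]+1
p5 O@[XOX/OXX/O..]: (2,1)[XOX/OXX/OO.]-1* (2,2)[XOX/OXX/O.O]-1
p6 X@[XOX/OXX/OO.]: (2,2)[XOX/OXX/OOX]+1*
p7 O@[XOX/OXX/OOX] terminal -1; root [X../..X/O..] d6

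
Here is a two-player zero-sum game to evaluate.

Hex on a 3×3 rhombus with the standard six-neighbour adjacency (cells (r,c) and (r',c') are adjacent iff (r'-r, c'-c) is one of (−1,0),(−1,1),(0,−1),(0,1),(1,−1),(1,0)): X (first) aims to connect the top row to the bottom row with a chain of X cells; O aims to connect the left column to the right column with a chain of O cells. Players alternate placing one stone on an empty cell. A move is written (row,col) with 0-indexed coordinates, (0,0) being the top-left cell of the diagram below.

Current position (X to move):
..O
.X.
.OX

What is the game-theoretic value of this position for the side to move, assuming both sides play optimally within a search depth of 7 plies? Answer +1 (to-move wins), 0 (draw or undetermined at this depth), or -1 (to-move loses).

value(..O/.X./.OX, X) = +1

p1 X@[..O/.X./.OX]: (0,0)[X.O/.X./.OX]+1* (0,1)[.XO/.X./.OX]+1 (1,0)[..O/XX./.OX]+1 (1,2)[..O/.XX/.OX]-1 (2,0)[..O/.X./XOX]-1
p2 O@[X.O/.X./.OX]: (0,1)[XOO/.X./.OX]-1* (1,0)[X.O/OX./.OX]-1 (1,2)[X.O/.XO/.OX]-1 (2,0)[X.O/.X./OOX]-1
p3 X@[XOO/.X./.OX]: (1,0)[XOO/XX./.OX]+1* (1,2)[XOO/.XX/.OX]-1 (2,0)[XOO/.X./XOX]-1
p4 O@[XOO/XX./.OX]: (1,2)[XOO/XXO/.OX]-1* (2,0)[XOO/XX./OOX]-1
p5 X@[XOO/XXO/.OX]: (2,0)[XOO/XXO/XOX]+1*
p6 O@[XOO/XXO/XOX] terminal -1; root [..O/.X./.OX] d7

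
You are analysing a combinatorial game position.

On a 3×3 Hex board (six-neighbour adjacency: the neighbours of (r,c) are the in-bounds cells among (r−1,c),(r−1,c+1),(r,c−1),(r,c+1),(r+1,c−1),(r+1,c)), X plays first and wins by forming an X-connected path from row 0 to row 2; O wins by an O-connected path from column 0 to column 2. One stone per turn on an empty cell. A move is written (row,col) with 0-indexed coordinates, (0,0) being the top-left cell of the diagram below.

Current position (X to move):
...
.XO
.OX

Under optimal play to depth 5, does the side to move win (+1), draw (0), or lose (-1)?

value(.../.XO/.OX, X) = +1

p1 X@[.../.XO/.OX]: (0,0)[X../.XO/.OX]-1 (0,1)[.X./.XO/.OX]-1 (0,2)[..X/.XO/.OX]-1 (1,0)[.../XXO/.OX]-1 (2,0)[.../.XO/XOX]+1*
p2 O@[.../.XO/XOX]: (0,0)[O../.XO/XOX]-1* (0,1)[.O./.XO/XOX]-1 (0,2)[..O/.XO/XOX]-1 (1,0)[.../OXO/XOX]-1
p3 X@[O../.XO/XOX]: (0,1)[OX./.XO/XOX]+1* (0,2)[O.X/.XO/XOX]+1 (1,0)[O../XXO/XOX]+1
p4 O@[OX./.XO/XOX] terminal -1; root [.../.XO/.OX] d5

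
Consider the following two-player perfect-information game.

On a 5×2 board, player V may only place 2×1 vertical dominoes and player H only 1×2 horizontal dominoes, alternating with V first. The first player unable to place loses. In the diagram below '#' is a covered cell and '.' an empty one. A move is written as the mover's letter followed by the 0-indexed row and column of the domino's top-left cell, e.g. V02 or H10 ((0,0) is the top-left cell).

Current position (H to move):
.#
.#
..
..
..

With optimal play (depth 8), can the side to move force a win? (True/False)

ply 1, H at .#/.#/../../.. | H20=-1→.#/.#/##/../..; H30=+1→.#/.#/../##/..*; H40=-1→.#/.#/../../##
ply 2, V at .#/.#/../##/.. | V00=-1→##/##/../##/..*; V10=-1→.#/##/#./##/..
ply 3, H at ##/##/../##/.. | H20=+1→##/##/##/##/..*; H40=+1→##/##/../##/##
ply 4: ##/##/##/##/.. is terminal -1 (V); from .#/.#/../../.. depth 8

H winning at [.#/.#/../../..]: True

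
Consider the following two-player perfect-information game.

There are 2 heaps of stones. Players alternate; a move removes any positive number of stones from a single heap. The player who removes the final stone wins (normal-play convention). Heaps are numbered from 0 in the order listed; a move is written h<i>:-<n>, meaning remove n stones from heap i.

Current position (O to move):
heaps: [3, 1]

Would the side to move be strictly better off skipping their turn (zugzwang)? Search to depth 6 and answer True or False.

zugzwang((3,1), O) = False

ply 1, O at (3,1) | h0:-1=-1→(2,1); h0:-2=+1→(1,1)*; h0:-3=-1→(0,1); h1:-1=-1→(3,0)
ply 2, X at (1,1) | h0:-1=-1→(0,1)*; h1:-1=-1→(1,0)
ply 3, O at (0,1) | h1:-1=+1→(0,0)*
ply 4: (0,0) is terminal -1 (X); from (3,1) depth 6
if O skipped the turn, X would face:
~ ply 1, X at (3,1) | h0:-1=-1→(2,1); h0:-2=+1→(1,1)*; h0:-3=-1→(0,1); h1:-1=-1→(3,0)
~ ply 2, O at (1,1) | h0:-1=-1→(0,1)*; h1:-1=-1→(1,0)
~ ply 3, X at (0,1) | h1:-1=+1→(0,0)*
~ ply 4: (0,0) is terminal -1 (O); from (3,1) depth 6
compare (O): move=+1 vs pass=-1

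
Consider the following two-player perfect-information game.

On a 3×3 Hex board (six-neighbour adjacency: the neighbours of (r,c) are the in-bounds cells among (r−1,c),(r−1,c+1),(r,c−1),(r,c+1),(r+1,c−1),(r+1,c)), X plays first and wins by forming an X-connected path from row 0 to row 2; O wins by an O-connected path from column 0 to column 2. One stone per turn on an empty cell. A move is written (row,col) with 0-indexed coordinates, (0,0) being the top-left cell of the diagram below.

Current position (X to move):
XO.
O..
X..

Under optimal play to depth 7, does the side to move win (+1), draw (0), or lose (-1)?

value(XO./O../X.., X) = +1

p1 X@[XO./O../X..]: (0,2)[XOX/O../X..]+1* (1,1)[XO./OX./X..]-1 (1,2)[XO./O.X/X..]-1 (2,1)[XO./O../XX.]-1 (2,2)[XO./O../X.X]-1
p2 O@[XOX/O../X..]: (1,1)[XOX/OO./X..]-1* (1,2)[XOX/O.O/X..]-1 (2,1)[XOX/O../XO.]-1 (2,2)[XOX/O../X.O]-1
p3 X@[XOX/OO./X..]: (1,2)[XOX/OOX/X..]+1* (2,1)[XOX/OO./XX.]-1 (2,2)[XOX/OO./X.X]-1
p4 O@[XOX/OOX/X..]: (2,1)[XOX/OOX/XO.]-1* (2,2)[XOX/OOX/X.O]-1
p5 X@[XOX/OOX/XO.]: (2,2)[XOX/OOX/XOX]+1*
p6 O@[XOX/OOX/XOX] terminal -1; root [XO./O../X..] d7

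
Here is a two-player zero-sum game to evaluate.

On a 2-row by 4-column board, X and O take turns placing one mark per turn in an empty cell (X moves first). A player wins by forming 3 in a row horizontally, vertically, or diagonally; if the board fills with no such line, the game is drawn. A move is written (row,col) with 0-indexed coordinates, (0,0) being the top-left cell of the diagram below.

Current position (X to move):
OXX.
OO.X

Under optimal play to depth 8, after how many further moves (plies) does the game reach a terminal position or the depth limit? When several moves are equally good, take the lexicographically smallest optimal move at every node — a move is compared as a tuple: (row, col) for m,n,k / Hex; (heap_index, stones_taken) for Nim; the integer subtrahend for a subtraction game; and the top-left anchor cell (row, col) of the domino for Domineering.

PV length from [OXX./OO.X]: 1 ply

ply 1, X at OXX./OO.X | (0,3)=+1→OXXX/OO.X*; (1,2)=+0→OXX./OOXX
ply 2: OXXX/OO.X is terminal -1 (O); from OXX./OO.X depth 8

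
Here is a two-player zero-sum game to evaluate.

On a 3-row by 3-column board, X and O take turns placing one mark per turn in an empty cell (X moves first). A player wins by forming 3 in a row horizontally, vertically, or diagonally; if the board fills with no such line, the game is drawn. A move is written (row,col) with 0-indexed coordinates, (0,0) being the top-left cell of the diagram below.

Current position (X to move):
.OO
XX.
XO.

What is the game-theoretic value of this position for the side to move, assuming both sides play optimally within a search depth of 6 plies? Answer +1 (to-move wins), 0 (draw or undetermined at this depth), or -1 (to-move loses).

[.OO/XX./XO.] X move#1: (0,0):+1/XOO/XX./XO.*, (1,2):+1/.OO/XXX/XO., (2,2):-1/.OO/XX./XOX
[XOO/XX./XO.] end (terminal -1, O#2); searched .OO/XX./XO. to 6

value(.OO/XX./XO., X) = +1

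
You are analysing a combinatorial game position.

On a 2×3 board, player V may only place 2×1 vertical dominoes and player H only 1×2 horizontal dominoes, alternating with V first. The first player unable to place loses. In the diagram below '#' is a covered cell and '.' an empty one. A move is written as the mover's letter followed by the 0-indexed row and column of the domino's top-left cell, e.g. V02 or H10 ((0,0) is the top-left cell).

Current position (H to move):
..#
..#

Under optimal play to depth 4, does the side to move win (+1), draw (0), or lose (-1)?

p1 H@[..#/..#]: H00[###/..#]+1* H10[..#/###]+1
p2 V@[###/..#] terminal -1; root [..#/..#] d4

value(..#/..#, H) = +1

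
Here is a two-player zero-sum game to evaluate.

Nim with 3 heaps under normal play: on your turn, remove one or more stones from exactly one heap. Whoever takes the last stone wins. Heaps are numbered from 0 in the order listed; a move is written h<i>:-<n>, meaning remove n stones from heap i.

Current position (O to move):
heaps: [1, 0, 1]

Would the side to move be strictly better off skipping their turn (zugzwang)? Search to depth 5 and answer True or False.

zugzwang((1,0,1), O) = True

[(1,0,1)] O move#1: h0:-1:-1/(0,0,1)*, h2:-1:-1/(1,0,0)
[(0,0,1)] X move#2: h2:-1:+1/(0,0,0)*
[(0,0,0)] end (terminal -1, O#3); searched (1,0,1) to 5
if O skipped the turn, X would face:
~ [(1,0,1)] X move#1: h0:-1:-1/(0,0,1)*, h2:-1:-1/(1,0,0)
~ [(0,0,1)] O move#2: h2:-1:+1/(0,0,0)*
~ [(0,0,0)] end (terminal -1, X#3); searched (1,0,1) to 5
compare (O): move=-1 vs pass=+1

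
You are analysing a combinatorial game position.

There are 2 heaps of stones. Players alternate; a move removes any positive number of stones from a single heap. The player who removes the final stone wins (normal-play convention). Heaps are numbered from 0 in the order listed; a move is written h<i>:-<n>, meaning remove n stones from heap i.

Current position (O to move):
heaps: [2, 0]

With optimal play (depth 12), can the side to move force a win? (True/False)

[(2,0)] O move#1: h0:-1:-1/(1,0), h0:-2:+1/(0,0)*
[(0,0)] end (terminal -1, X#2); searched (2,0) to 12

O winning at [(2,0)]: True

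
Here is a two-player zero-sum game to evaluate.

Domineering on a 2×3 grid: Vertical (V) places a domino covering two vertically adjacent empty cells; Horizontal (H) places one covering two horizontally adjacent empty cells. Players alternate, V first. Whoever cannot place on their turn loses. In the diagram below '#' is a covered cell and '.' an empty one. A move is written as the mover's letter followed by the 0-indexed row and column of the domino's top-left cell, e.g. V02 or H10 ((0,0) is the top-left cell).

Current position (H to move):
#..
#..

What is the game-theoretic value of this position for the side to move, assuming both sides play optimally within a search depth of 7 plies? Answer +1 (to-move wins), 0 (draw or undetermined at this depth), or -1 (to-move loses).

[#../#..] H move#1: H01:+1/###/#..*, H11:+1/#../###
[###/#..] end (terminal -1, V#2); searched #../#.. to 7

value(#../#.., H) = +1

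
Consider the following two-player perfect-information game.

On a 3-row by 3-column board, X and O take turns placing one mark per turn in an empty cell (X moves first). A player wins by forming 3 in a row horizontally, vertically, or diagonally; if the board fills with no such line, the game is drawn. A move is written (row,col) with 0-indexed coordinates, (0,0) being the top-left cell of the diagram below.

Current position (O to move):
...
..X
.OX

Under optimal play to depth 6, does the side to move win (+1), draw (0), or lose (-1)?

value(.../..X/.OX, O) = -1

[.../..X/.OX] O move#1: (0,0):-1/O../..X/.OX*, (0,1):-1/.O./..X/.OX, (0,2):-1/..O/..X/.OX, (1,0):-1/.../O.X/.OX, (1,1):-1/.../.OX/.OX, (2,0):-1/.../..X/OOX
[O../..X/.OX] X move#2: (0,1):+0/OX./..X/.OX, (0,2):+1/O.X/..X/.OX*, (1,0):+1/O../X.X/.OX, (1,1):+1/O../.XX/.OX, (2,0):+0/O../..X/XOX
[O.X/..X/.OX] end (terminal -1, O#3); searched .../..X/.OX to 6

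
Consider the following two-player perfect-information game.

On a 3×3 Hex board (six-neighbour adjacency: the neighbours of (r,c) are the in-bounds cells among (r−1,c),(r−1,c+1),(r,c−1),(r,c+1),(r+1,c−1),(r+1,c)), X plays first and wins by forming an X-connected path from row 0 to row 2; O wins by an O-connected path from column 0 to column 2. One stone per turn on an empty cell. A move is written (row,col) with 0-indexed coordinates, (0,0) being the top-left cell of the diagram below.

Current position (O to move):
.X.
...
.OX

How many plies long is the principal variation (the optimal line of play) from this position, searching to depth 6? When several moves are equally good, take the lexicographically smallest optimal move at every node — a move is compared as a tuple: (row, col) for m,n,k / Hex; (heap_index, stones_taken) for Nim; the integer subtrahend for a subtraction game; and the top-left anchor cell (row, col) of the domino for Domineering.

p1 O@[.X./.../.OX]: (0,0)[OX./.../.OX]-1 (0,2)[.XO/.../.OX]-1 (1,0)[.X./O../.OX]-1 (1,1)[.X./.O./.OX]+1* (1,2)[.X./..O/.OX]-1 (2,0)[.X./.../OOX]-1
p2 X@[.X./.O./.OX]: (0,0)[XX./.O./.OX]-1* (0,2)[.XX/.O./.OX]-1 (1,0)[.X./XO./.OX]-1 (1,2)[.X./.OX/.OX]-1 (2,0)[.X./.O./XOX]-1
p3 O@[XX./.O./.OX]: (0,2)[XXO/.O./.OX]+1* (1,0)[XX./OO./.OX]+1 (1,2)[XX./.OO/.OX]+1 (2,0)[XX./.O./OOX]+1
p4 X@[XXO/.O./.OX]: (1,0)[XXO/XO./.OX]-1* (1,2)[XXO/.OX/.OX]-1 (2,0)[XXO/.O./XOX]-1
p5 O@[XXO/XO./.OX]: (1,2)[XXO/XOO/.OX]-1 (2,0)[XXO/XO./OOX]+1*
p6 X@[XXO/XO./OOX] terminal -1; root [.X./.../.OX] d6

PV length from [.X./.../.OX]: 5 plies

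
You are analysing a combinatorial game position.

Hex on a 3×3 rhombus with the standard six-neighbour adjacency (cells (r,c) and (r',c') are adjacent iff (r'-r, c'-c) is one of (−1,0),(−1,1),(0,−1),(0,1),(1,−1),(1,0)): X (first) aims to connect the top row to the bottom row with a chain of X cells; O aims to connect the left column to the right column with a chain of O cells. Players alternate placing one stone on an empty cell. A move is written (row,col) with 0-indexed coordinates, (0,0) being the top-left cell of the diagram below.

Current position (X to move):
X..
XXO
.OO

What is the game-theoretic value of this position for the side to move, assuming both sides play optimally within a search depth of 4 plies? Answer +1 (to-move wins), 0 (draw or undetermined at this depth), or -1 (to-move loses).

p1 X@[X../XXO/.OO]: (0,1)[XX./XXO/.OO]-1 (0,2)[X.X/XXO/.OO]-1 (2,0)[X../XXO/XOO]+1*
p2 O@[X../XXO/XOO] terminal -1; root [X../XXO/.OO] d4

value(X../XXO/.OO, X) = +1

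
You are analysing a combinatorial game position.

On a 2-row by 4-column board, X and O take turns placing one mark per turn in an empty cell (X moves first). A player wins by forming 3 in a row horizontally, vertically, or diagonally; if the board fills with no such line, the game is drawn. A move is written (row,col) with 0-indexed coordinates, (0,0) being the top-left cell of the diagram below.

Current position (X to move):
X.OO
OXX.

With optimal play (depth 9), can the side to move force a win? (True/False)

X winning at [X.OO/OXX.]: True

[X.OO/OXX.] X move#1: (0,1):+0/XXOO/OXX., (1,3):+1/X.OO/OXXX*
[X.OO/OXXX] end (terminal -1, O#2); searched X.OO/OXX. to 9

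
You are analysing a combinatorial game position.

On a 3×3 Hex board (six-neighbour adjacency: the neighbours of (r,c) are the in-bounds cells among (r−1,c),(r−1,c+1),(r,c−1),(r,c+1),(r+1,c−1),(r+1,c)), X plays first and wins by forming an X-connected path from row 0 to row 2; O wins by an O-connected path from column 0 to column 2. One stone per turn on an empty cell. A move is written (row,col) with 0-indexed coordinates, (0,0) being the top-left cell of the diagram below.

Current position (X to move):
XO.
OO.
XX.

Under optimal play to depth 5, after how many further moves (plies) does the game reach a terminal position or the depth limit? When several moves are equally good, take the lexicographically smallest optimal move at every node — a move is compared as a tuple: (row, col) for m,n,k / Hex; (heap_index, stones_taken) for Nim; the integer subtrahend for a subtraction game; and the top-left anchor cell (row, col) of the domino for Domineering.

[XO./OO./XX.] X move#1: (0,2):-1/XOX/OO./XX.*, (1,2):-1/XO./OOX/XX., (2,2):-1/XO./OO./XXX
[XOX/OO./XX.] O move#2: (1,2):+1/XOX/OOO/XX.*, (2,2):-1/XOX/OO./XXO
[XOX/OOO/XX.] end (terminal -1, X#3); searched XO./OO./XX. to 5

PV length from [XO./OO./XX.]: 2 plies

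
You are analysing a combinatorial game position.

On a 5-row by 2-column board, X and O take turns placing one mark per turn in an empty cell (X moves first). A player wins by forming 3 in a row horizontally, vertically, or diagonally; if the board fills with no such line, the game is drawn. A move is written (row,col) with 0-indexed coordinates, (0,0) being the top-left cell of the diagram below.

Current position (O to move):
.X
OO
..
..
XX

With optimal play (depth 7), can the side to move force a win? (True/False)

ply 1, O at .X/OO/../../XX | (0,0)=+0→OX/OO/../../XX; (2,0)=+1→.X/OO/O./../XX*; (2,1)=+1→.X/OO/.O/../XX; (3,0)=+0→.X/OO/../O./XX; (3,1)=+1→.X/OO/../.O/XX
ply 2, X at .X/OO/O./../XX | (0,0)=-1→XX/OO/O./../XX*; (2,1)=-1→.X/OO/OX/../XX; (3,0)=-1→.X/OO/O./X./XX; (3,1)=-1→.X/OO/O./.X/XX
ply 3, O at XX/OO/O./../XX | (2,1)=+1→XX/OO/OO/../XX*; (3,0)=+1→XX/OO/O./O./XX; (3,1)=+1→XX/OO/O./.O/XX
ply 4, X at XX/OO/OO/../XX | (3,0)=-1→XX/OO/OO/X./XX*; (3,1)=-1→XX/OO/OO/.X/XX
ply 5, O at XX/OO/OO/X./XX | (3,1)=+1→XX/OO/OO/XO/XX*
ply 6: XX/OO/OO/XO/XX is terminal -1 (X); from .X/OO/../../XX depth 7

O winning at [.X/OO/../../XX]: True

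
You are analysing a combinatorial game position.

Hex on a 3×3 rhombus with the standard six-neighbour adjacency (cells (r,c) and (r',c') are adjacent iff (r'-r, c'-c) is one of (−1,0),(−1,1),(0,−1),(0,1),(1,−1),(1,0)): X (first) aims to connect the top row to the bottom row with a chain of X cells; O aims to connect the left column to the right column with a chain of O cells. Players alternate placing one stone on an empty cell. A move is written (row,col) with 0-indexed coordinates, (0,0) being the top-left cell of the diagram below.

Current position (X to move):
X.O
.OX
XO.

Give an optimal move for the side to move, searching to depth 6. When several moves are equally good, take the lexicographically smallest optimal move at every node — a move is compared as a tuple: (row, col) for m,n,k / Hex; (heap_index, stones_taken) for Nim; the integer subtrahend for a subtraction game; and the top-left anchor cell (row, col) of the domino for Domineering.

ply 1, X at X.O/.OX/XO. | (0,1)=-1→XXO/.OX/XO.; (1,0)=+1→X.O/XOX/XO.*; (2,2)=-1→X.O/.OX/XOX
ply 2: X.O/XOX/XO. is terminal -1 (O); from X.O/.OX/XO. depth 6

X's best at [X.O/.OX/XO.]: (1,0)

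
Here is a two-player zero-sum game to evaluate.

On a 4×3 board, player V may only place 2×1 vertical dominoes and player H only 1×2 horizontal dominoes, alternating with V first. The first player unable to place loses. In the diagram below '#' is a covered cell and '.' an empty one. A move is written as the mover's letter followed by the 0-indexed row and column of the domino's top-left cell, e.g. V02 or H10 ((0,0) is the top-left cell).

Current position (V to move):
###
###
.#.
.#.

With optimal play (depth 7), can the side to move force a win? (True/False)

ply 1, V at ###/###/.#./.#. | V20=+1→###/###/##./##.*; V22=+1→###/###/.##/.##
ply 2: ###/###/##./##. is terminal -1 (H); from ###/###/.#./.#. depth 7

V winning at [###/###/.#./.#.]: True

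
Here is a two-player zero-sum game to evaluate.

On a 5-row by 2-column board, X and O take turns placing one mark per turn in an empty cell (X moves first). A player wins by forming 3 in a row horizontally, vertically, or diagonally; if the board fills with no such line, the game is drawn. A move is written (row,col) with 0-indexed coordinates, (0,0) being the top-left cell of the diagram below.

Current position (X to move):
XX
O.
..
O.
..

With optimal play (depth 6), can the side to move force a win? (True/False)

p1 X@[XX/O./../O./..]: (1,1)[XX/OX/../O./..]-1 (2,0)[XX/O./X./O./..]+0* (2,1)[XX/O./.X/O./..]-1 (3,1)[XX/O./../OX/..]-1 (4,0)[XX/O./../O./X.]-1 (4,1)[XX/O./../O./.X]-1
p2 O@[XX/O./X./O./..]: (1,1)[XX/OO/X./O./..]+0* (2,1)[XX/O./XO/O./..]+0 (3,1)[XX/O./X./OO/..]+0 (4,0)[XX/O./X./O./O.]+0 (4,1)[XX/O./X./O./.O]+0
p3 X@[XX/OO/X./O./..]: (2,1)[XX/OO/XX/O./..]+0* (3,1)[XX/OO/X./OX/..]+0 (4,0)[XX/OO/X./O./X.]+0 (4,1)[XX/OO/X./O./.X]+0
p4 O@[XX/OO/XX/O./..]: (3,1)[XX/OO/XX/OO/..]+0* (4,0)[XX/OO/XX/O./O.]+0 (4,1)[XX/OO/XX/O./.O]+0
p5 X@[XX/OO/XX/OO/..]: (4,0)[XX/OO/XX/OO/X.]+0* (4,1)[XX/OO/XX/OO/.X]+0
p6 O@[XX/OO/XX/OO/X.]: (4,1)[XX/OO/XX/OO/XO]+0*
p7 X@[XX/OO/XX/OO/XO] terminal +0; root [XX/O./../O./..] d6

X winning at [XX/O./../O./..]: False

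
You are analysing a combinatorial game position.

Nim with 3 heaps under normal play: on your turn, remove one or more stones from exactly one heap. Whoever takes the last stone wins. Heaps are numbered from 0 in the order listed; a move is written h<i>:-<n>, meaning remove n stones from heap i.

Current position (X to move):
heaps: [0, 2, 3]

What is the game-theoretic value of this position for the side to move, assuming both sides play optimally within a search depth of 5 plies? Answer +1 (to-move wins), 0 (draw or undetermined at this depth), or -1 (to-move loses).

p1 X@[(0,2,3)]: h1:-1[(0,1,3)]-1 h1:-2[(0,0,3)]-1 h2:-1[(0,2,2)]+1* h2:-2[(0,2,1)]-1 h2:-3[(0,2,0)]-1
p2 O@[(0,2,2)]: h1:-1[(0,1,2)]-1* h1:-2[(0,0,2)]-1 h2:-1[(0,2,1)]-1 h2:-2[(0,2,0)]-1
p3 X@[(0,1,2)]: h1:-1[(0,0,2)]-1 h2:-1[(0,1,1)]+1* h2:-2[(0,1,0)]-1
p4 O@[(0,1,1)]: h1:-1[(0,0,1)]-1* h2:-1[(0,1,0)]-1
p5 X@[(0,0,1)]: h2:-1[(0,0,0)]+1*
p6 O@[(0,0,0)] terminal -1; root [(0,2,3)] d5

value((0,2,3), X) = +1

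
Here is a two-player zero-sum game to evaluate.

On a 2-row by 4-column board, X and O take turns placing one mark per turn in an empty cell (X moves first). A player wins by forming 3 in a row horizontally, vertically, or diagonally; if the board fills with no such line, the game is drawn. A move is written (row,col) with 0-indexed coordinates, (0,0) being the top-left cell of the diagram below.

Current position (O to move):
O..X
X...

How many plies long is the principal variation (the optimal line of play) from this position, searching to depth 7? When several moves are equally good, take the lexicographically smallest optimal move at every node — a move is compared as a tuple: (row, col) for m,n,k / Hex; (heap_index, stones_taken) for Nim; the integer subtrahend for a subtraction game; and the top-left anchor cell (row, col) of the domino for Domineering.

PV length from [O..X/X...]: 5 plies

[O..X/X...] O move#1: (0,1):+0/OO.X/X...*, (0,2):+0/O.OX/X..., (1,1):+0/O..X/XO.., (1,2):+0/O..X/X.O., (1,3):+0/O..X/X..O
[OO.X/X...] X move#2: (0,2):+0/OOXX/X...*, (1,1):-1/OO.X/XX.., (1,2):-1/OO.X/X.X., (1,3):-1/OO.X/X..X
[OOXX/X...] O move#3: (1,1):+0/OOXX/XO..*, (1,2):+0/OOXX/X.O., (1,3):+0/OOXX/X..O
[OOXX/XO..] X move#4: (1,2):+0/OOXX/XOX.*, (1,3):+0/OOXX/XO.X
[OOXX/XOX.] O move#5: (1,3):+0/OOXX/XOXO*
[OOXX/XOXO] end (terminal +0, X#6); searched O..X/X... to 7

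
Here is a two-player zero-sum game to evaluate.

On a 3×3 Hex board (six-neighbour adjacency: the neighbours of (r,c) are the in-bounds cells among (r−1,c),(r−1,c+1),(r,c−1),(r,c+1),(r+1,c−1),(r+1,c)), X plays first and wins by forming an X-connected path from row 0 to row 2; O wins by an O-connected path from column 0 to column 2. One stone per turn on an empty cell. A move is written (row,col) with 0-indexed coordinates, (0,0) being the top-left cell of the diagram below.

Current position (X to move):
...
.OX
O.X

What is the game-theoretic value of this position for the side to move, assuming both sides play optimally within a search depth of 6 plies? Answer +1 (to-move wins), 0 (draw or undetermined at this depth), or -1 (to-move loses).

value(.../.OX/O.X, X) = +1

[.../.OX/O.X] X move#1: (0,0):-1/X../.OX/O.X, (0,1):-1/.X./.OX/O.X, (0,2):+1/..X/.OX/O.X*, (1,0):-1/.../XOX/O.X, (2,1):-1/.../.OX/OXX
[..X/.OX/O.X] end (terminal -1, O#2); searched .../.OX/O.X to 6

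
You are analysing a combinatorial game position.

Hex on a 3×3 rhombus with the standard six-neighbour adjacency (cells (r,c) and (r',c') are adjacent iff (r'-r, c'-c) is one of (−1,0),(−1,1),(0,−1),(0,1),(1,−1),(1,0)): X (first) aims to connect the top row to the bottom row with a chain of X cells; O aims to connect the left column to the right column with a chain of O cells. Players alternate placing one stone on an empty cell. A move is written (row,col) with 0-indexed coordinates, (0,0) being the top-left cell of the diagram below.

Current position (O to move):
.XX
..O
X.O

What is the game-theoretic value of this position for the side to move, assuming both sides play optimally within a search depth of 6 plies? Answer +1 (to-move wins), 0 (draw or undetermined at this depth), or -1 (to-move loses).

value(.XX/..O/X.O, O) = -1

p1 O@[.XX/..O/X.O]: (0,0)[OXX/..O/X.O]-1* (1,0)[.XX/O.O/X.O]-1 (1,1)[.XX/.OO/X.O]-1 (2,1)[.XX/..O/XOO]-1
p2 X@[OXX/..O/X.O]: (1,0)[OXX/X.O/X.O]+1* (1,1)[OXX/.XO/X.O]+1 (2,1)[OXX/..O/XXO]+1
p3 O@[OXX/X.O/X.O] terminal -1; root [.XX/..O/X.O] d6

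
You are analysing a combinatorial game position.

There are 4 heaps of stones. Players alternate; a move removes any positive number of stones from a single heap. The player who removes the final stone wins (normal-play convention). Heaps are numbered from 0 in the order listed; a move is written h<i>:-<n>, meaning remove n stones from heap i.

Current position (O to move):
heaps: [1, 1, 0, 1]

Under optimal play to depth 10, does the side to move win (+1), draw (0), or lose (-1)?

p1 O@[(1,1,0,1)]: h0:-1[(0,1,0,1)]+1* h1:-1[(1,0,0,1)]+1 h3:-1[(1,1,0,0)]+1
p2 X@[(0,1,0,1)]: h1:-1[(0,0,0,1)]-1* h3:-1[(0,1,0,0)]-1
p3 O@[(0,0,0,1)]: h3:-1[(0,0,0,0)]+1*
p4 X@[(0,0,0,0)] terminal -1; root [(1,1,0,1)] d10

value((1,1,0,1), O) = +1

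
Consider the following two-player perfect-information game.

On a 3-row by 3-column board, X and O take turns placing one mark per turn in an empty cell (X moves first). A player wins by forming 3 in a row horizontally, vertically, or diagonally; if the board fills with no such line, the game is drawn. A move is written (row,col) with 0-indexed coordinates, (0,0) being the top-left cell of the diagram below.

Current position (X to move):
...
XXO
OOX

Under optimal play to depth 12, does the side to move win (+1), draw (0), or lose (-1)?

value(.../XXO/OOX, X) = +1

ply 1, X at .../XXO/OOX | (0,0)=+1→X../XXO/OOX*; (0,1)=+0→.X./XXO/OOX; (0,2)=+0→..X/XXO/OOX
ply 2: X../XXO/OOX is terminal -1 (O); from .../XXO/OOX depth 12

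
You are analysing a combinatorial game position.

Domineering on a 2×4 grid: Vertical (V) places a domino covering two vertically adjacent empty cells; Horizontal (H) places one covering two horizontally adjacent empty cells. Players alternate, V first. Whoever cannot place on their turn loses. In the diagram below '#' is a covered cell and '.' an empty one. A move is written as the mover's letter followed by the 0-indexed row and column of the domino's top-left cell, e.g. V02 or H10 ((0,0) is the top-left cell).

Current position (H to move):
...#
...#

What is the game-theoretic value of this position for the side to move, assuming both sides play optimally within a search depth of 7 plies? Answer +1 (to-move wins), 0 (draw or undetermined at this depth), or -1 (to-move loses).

ply 1, H at ...#/...# | H00=+1→##.#/...#*; H01=+1→.###/...#; H10=+1→...#/##.#; H11=+1→...#/.###
ply 2, V at ##.#/...# | V02=-1→####/..##*
ply 3, H at ####/..## | H10=+1→####/####*
ply 4: ####/#### is terminal -1 (V); from ...#/...# depth 7

value(...#/...#, H) = +1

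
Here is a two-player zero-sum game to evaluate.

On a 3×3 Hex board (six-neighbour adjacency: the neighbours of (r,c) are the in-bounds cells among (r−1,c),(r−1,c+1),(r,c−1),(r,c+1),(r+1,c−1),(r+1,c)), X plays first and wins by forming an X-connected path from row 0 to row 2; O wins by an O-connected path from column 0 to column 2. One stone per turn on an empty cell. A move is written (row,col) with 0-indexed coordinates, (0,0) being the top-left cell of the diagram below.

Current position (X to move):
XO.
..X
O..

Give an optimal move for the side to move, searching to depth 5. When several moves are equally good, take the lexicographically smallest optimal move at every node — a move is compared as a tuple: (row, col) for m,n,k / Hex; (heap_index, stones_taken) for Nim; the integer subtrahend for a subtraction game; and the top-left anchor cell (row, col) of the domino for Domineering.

ply 1, X at XO./..X/O.. | (0,2)=+1→XOX/..X/O..*; (1,0)=+1→XO./X.X/O..; (1,1)=+1→XO./.XX/O..; (2,1)=-1→XO./..X/OX.; (2,2)=-1→XO./..X/O.X
ply 2, O at XOX/..X/O.. | (1,0)=-1→XOX/O.X/O..*; (1,1)=-1→XOX/.OX/O..; (2,1)=-1→XOX/..X/OO.; (2,2)=-1→XOX/..X/O.O
ply 3, X at XOX/O.X/O.. | (1,1)=+1→XOX/OXX/O..*; (2,1)=+1→XOX/O.X/OX.; (2,2)=+1→XOX/O.X/O.X
ply 4, O at XOX/OXX/O.. | (2,1)=-1→XOX/OXX/OO.*; (2,2)=-1→XOX/OXX/O.O
ply 5, X at XOX/OXX/OO. | (2,2)=+1→XOX/OXX/OOX*
ply 6: XOX/OXX/OOX is terminal -1 (O); from XO./..X/O.. depth 5

X's best at [XO./..X/O..]: (0,2)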